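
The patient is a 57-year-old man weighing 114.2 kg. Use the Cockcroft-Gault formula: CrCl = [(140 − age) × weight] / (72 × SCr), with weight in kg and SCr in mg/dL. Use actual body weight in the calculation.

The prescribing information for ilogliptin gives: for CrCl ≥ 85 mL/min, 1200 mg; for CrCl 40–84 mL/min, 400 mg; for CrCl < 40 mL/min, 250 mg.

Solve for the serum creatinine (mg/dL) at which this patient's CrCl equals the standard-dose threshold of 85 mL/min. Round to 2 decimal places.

Standard dose requires CrCl ≥ 85 mL/min.
Set (140 − 57) × 114.2 / (72 × SCr) = 85
SCr = (140 − 57) × 114.2 / (72 × 85) = 1.549 mg/dL

1.55 mg/dL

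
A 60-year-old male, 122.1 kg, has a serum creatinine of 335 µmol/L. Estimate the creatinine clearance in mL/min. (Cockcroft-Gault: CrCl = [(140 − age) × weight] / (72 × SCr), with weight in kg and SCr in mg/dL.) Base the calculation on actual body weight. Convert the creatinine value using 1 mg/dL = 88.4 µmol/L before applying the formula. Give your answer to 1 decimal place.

SCr = 335 / 88.4 = 3.79 mg/dL
CrCl = (140 − 60) × 122.1 / (72 × 3.79) = 9768.0 / 272.88 ≈ 35.8 mL/min

35.8 mL/min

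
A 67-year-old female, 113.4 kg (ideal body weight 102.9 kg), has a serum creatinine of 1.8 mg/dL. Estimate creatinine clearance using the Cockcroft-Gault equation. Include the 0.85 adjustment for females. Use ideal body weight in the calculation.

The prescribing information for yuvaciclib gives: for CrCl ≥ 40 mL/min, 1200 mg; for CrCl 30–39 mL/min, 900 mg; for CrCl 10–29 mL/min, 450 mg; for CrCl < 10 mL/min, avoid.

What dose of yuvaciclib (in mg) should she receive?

1200 mg

CrCl = (140 − 67) × 102.9 / (72 × 1.8) × 0.85 = 7511.7 / 129.60 × 0.85 ≈ 49.3 mL/min
CrCl ≈ 49 mL/min → bracket ≥ 40 mL/min.
Dose for this bracket: 1200 mg.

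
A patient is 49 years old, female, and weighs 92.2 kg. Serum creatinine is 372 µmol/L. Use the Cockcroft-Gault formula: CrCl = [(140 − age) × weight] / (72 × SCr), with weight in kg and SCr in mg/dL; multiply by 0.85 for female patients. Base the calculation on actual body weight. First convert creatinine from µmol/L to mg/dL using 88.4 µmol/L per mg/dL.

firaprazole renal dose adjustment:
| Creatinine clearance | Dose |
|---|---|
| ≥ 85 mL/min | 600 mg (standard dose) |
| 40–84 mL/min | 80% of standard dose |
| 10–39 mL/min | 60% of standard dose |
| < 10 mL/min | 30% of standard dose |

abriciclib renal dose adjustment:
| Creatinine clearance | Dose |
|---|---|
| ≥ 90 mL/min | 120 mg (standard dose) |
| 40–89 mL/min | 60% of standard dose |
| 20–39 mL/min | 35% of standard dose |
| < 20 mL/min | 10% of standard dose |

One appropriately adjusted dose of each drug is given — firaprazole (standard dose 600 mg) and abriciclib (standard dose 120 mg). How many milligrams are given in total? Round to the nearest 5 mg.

SCr = 372 / 88.4 = 4.208 mg/dL
CrCl = (140 − 49) × 92.2 / (72 × 4.208) × 0.85 = 8390.2 / 302.98 × 0.85 ≈ 23.5 mL/min
CrCl ≈ 24 mL/min.
firaprazole: 10–39 mL/min → 60% of 600 mg = 360 mg.
abriciclib: 20–39 mL/min → 35% of 120 mg = 42 mg.
Total = 360 + 42 = 402 mg.

400 mg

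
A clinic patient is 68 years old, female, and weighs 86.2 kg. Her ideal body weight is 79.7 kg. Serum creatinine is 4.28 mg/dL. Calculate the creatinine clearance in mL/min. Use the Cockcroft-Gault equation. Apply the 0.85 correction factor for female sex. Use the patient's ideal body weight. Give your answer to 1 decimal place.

CrCl = (140 − 68) × 79.7 / (72 × 4.28) × 0.85 = 5738.4 / 308.16 × 0.85 ≈ 15.8 mL/min

15.8 mL/min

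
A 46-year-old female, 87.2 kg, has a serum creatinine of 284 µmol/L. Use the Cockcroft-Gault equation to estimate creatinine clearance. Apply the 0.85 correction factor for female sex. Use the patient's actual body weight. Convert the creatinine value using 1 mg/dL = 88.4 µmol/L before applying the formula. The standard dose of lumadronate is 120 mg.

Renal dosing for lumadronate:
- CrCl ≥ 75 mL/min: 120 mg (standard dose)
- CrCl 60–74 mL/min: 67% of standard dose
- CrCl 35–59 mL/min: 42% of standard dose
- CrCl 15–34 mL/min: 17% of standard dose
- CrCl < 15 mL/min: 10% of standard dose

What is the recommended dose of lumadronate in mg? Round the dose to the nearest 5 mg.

20 mg

SCr = 284 / 88.4 = 3.213 mg/dL
CrCl = (140 − 46) × 87.2 / (72 × 3.213) × 0.85 = 8196.8 / 231.34 × 0.85 ≈ 30.1 mL/min
CrCl ≈ 30 mL/min → bracket 15–34 mL/min.
17% of 120 mg = 20.4 mg → 20 mg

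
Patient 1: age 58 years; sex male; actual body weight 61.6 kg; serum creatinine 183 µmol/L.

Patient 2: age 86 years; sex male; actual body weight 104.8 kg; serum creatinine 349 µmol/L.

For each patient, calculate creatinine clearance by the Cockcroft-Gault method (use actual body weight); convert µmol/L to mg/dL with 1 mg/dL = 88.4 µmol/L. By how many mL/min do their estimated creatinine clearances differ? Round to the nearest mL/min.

14 mL/min

Patient 1: SCr = 183 / 88.4 = 2.07 mg/dL
Patient 1: CrCl = (140 − 58) × 61.6 / (72 × 2.07) = 5051.2 / 149.04 ≈ 33.9 mL/min
Patient 2: SCr = 349 / 88.4 = 3.948 mg/dL
Patient 2: CrCl = (140 − 86) × 104.8 / (72 × 3.948) = 5659.2 / 284.26 ≈ 19.9 mL/min
|33.9 − 19.9| = 14.0 mL/min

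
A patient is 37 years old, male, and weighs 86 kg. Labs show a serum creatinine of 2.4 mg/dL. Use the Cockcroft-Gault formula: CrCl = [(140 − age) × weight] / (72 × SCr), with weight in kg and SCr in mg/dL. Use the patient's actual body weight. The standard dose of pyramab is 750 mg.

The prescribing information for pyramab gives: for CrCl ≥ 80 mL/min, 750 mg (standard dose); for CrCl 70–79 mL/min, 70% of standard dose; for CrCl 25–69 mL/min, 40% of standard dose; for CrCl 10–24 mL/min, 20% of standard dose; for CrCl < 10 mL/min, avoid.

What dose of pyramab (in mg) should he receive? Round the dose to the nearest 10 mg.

CrCl = (140 − 37) × 86 / (72 × 2.4) = 8858.0 / 172.80 ≈ 51.3 mL/min
CrCl ≈ 51 mL/min → bracket 25–69 mL/min.
40% of 750 mg = 300 mg

300 mg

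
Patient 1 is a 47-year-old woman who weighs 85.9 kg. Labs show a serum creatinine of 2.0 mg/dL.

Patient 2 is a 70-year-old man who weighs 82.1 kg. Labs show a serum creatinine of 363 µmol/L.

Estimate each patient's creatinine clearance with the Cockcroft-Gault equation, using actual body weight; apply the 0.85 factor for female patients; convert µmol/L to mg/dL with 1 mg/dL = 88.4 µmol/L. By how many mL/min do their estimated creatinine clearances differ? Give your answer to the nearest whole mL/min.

Patient 1: CrCl = (140 − 47) × 85.9 / (72 × 2) × 0.85 = 7988.7 / 144.00 × 0.85 ≈ 47.2 mL/min
Patient 2: SCr = 363 / 88.4 = 4.106 mg/dL
Patient 2: CrCl = (140 − 70) × 82.1 / (72 × 4.106) = 5747.0 / 295.63 ≈ 19.4 mL/min
|47.2 − 19.4| = 27.8 mL/min

28 mL/min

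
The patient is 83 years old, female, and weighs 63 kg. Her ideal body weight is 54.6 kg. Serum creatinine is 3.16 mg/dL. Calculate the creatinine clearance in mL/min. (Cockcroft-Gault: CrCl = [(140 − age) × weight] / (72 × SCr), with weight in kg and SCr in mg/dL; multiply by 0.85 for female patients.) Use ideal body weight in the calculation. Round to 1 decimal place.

11.6 mL/min

CrCl = (140 − 83) × 54.6 / (72 × 3.16) × 0.85 = 3112.2 / 227.52 × 0.85 ≈ 11.6 mL/min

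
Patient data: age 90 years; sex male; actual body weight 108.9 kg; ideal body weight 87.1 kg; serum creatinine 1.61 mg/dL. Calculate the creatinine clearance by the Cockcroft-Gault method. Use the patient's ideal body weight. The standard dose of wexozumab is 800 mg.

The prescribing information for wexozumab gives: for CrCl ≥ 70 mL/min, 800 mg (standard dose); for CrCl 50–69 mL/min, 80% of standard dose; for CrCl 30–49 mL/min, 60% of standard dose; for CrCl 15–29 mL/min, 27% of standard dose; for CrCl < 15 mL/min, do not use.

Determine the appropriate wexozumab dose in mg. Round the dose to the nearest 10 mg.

480 mg

CrCl = (140 − 90) × 87.1 / (72 × 1.61) = 4355.0 / 115.92 ≈ 37.6 mL/min
CrCl ≈ 38 mL/min → bracket 30–49 mL/min.
60% of 800 mg = 480 mg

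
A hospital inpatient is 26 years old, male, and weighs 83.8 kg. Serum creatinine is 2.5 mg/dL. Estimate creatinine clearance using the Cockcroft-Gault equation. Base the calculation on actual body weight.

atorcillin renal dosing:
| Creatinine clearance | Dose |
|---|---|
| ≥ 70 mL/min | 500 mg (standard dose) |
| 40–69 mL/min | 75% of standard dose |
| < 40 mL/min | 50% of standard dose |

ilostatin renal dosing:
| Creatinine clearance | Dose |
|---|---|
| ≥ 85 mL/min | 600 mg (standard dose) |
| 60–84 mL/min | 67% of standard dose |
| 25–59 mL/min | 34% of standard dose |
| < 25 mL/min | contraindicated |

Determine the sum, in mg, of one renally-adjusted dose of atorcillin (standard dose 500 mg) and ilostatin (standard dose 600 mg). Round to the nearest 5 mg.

580 mg

CrCl = (140 − 26) × 83.8 / (72 × 2.5) = 9553.2 / 180.00 ≈ 53.1 mL/min
CrCl ≈ 53 mL/min.
atorcillin: 40–69 mL/min → 75% of 500 mg = 375 mg.
ilostatin: 25–59 mL/min → 34% of 600 mg = 204 mg.
Total = 375 + 204 = 579 mg.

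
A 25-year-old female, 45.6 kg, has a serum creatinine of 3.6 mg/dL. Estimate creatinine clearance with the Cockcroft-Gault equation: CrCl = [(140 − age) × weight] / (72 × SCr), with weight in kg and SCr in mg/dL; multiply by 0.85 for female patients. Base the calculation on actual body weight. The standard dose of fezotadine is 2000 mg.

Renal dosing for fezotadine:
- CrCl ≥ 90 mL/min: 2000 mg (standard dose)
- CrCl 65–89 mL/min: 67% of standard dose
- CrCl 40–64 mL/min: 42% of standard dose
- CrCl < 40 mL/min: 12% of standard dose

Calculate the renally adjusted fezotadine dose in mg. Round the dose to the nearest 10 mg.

CrCl = (140 − 25) × 45.6 / (72 × 3.6) × 0.85 = 5244.0 / 259.20 × 0.85 ≈ 17.2 mL/min
CrCl ≈ 17 mL/min → bracket < 40 mL/min.
12% of 2000 mg = 240 mg

240 mg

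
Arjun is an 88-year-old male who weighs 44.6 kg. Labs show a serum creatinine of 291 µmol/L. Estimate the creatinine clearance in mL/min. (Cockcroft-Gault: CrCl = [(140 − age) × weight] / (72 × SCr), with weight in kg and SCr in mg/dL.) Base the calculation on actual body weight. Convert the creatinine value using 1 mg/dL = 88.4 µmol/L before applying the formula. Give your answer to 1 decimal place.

SCr = 291 / 88.4 = 3.292 mg/dL
CrCl = (140 − 88) × 44.6 / (72 × 3.292) = 2319.2 / 237.02 ≈ 9.8 mL/min

9.8 mL/min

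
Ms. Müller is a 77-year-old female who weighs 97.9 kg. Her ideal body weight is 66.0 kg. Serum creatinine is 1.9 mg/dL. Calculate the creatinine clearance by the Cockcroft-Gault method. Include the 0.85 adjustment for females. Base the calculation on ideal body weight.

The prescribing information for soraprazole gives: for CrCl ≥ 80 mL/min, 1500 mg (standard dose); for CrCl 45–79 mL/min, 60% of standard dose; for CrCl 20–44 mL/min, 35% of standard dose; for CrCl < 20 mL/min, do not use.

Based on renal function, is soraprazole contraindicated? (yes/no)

CrCl = (140 − 77) × 66 / (72 × 1.9) × 0.85 = 4158.0 / 136.80 × 0.85 ≈ 25.8 mL/min
CrCl ≈ 26 mL/min, which is ≥ 20 mL/min.

no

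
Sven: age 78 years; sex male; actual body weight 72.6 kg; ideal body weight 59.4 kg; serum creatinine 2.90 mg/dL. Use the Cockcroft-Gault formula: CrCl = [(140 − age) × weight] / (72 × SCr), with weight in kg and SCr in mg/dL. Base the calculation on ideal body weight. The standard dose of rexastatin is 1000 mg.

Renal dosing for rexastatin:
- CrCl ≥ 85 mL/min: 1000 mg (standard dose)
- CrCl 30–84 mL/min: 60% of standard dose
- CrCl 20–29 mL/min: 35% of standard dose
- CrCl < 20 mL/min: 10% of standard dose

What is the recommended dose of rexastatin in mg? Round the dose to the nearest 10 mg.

100 mg

CrCl = (140 − 78) × 59.4 / (72 × 2.9) = 3682.8 / 208.80 ≈ 17.6 mL/min
CrCl ≈ 18 mL/min → bracket < 20 mL/min.
10% of 1000 mg = 100 mg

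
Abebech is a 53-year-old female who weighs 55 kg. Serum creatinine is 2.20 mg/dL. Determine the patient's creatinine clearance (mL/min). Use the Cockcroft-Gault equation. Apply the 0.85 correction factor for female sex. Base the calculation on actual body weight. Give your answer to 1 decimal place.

25.7 mL/min

CrCl = (140 − 53) × 55 / (72 × 2.2) × 0.85 = 4785.0 / 158.40 × 0.85 ≈ 25.7 mL/min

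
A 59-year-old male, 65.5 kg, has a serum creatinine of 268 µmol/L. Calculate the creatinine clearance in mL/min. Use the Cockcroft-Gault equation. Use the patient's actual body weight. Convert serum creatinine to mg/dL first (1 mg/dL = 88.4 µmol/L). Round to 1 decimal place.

SCr = 268 / 88.4 = 3.032 mg/dL
CrCl = (140 − 59) × 65.5 / (72 × 3.032) = 5305.5 / 218.30 ≈ 24.3 mL/min

24.3 mL/min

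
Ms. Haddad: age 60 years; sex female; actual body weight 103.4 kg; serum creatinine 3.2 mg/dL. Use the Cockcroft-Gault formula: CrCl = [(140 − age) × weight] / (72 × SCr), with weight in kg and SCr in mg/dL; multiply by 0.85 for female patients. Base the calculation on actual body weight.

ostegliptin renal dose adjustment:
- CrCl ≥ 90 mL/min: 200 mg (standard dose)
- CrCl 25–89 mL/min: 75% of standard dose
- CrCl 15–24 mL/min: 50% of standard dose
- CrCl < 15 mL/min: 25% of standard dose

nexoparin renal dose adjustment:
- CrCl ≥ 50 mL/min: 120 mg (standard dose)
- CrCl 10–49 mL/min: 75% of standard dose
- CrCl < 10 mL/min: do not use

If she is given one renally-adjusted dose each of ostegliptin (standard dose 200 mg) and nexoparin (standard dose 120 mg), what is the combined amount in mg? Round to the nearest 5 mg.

240 mg

CrCl = (140 − 60) × 103.4 / (72 × 3.2) × 0.85 = 8272.0 / 230.40 × 0.85 ≈ 30.5 mL/min
CrCl ≈ 31 mL/min.
ostegliptin: 25–89 mL/min → 75% of 200 mg = 150 mg.
nexoparin: 10–49 mL/min → 75% of 120 mg = 90 mg.
Total = 150 + 90 = 240 mg.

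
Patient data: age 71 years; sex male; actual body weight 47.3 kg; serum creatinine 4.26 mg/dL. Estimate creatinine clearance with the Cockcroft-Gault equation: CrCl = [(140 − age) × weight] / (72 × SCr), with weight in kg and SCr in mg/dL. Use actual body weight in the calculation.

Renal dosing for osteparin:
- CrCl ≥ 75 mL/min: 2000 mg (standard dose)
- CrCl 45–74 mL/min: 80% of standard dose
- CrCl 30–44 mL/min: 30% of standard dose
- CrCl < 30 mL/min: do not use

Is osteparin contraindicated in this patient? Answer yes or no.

yes

CrCl = (140 − 71) × 47.3 / (72 × 4.26) = 3263.7 / 306.72 ≈ 10.6 mL/min
CrCl ≈ 11 mL/min, which is < 30 mL/min.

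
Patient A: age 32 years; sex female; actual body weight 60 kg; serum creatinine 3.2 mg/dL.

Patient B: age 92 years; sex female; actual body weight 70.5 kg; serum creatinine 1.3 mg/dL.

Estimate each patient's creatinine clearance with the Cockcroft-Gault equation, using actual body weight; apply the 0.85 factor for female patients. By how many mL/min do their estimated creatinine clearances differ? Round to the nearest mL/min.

Patient A: CrCl = (140 − 32) × 60 / (72 × 3.2) × 0.85 = 6480.0 / 230.40 × 0.85 ≈ 23.9 mL/min
Patient B: CrCl = (140 − 92) × 70.5 / (72 × 1.3) × 0.85 = 3384.0 / 93.60 × 0.85 ≈ 30.7 mL/min
|23.9 − 30.7| = 6.8 mL/min

7 mL/min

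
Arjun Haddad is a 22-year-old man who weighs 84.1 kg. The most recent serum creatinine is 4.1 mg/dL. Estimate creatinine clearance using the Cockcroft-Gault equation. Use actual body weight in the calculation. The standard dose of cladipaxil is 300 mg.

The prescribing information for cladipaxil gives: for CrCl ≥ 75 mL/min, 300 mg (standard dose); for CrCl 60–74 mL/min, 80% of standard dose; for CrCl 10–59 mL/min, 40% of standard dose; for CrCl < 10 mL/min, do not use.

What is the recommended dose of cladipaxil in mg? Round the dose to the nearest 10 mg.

120 mg

CrCl = (140 − 22) × 84.1 / (72 × 4.1) = 9923.8 / 295.20 ≈ 33.6 mL/min
CrCl ≈ 34 mL/min → bracket 10–59 mL/min.
40% of 300 mg = 120 mg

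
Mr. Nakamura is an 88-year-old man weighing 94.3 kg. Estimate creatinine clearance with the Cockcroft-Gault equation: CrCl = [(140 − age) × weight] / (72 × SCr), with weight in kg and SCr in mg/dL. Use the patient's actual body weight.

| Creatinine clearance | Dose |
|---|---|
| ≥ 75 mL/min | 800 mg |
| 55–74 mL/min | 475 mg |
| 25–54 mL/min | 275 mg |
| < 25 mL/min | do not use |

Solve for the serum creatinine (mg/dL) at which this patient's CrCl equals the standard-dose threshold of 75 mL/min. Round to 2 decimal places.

0.91 mg/dL

Standard dose requires CrCl ≥ 75 mL/min.
Set (140 − 88) × 94.3 / (72 × SCr) = 75
SCr = (140 − 88) × 94.3 / (72 × 75) = 0.908 mg/dL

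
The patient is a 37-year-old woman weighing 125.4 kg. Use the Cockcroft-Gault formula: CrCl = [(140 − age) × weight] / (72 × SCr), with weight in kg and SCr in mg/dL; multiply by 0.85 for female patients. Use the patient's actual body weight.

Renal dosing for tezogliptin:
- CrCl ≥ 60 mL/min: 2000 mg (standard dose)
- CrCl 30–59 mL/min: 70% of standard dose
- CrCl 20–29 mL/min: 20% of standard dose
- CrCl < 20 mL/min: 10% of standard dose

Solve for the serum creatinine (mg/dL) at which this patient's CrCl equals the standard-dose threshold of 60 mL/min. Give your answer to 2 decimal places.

2.54 mg/dL

Standard dose requires CrCl ≥ 60 mL/min.
Set (140 − 37) × 125.4 × 0.85 / (72 × SCr) = 60
SCr = (140 − 37) × 125.4 × 0.85 / (72 × 60) = 2.541 mg/dL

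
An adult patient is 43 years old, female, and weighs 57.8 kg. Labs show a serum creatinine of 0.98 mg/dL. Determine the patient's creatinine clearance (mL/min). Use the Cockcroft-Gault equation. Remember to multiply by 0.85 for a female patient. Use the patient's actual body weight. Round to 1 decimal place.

CrCl = (140 − 43) × 57.8 / (72 × 0.98) × 0.85 = 5606.6 / 70.56 × 0.85 ≈ 67.5 mL/min

67.5 mL/min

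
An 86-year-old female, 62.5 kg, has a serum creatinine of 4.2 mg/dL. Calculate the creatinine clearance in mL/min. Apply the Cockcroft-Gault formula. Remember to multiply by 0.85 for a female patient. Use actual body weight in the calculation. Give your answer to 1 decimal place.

CrCl = (140 − 86) × 62.5 / (72 × 4.2) × 0.85 = 3375.0 / 302.40 × 0.85 ≈ 9.5 mL/min

9.5 mL/min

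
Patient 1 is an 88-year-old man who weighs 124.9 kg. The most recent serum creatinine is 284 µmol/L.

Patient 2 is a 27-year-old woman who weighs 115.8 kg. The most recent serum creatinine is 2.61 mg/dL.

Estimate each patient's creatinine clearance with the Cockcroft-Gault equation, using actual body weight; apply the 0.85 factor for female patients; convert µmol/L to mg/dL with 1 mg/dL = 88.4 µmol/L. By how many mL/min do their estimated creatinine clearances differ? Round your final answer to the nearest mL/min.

31 mL/min

Patient 1: SCr = 284 / 88.4 = 3.213 mg/dL
Patient 1: CrCl = (140 − 88) × 124.9 / (72 × 3.213) = 6494.8 / 231.34 ≈ 28.1 mL/min
Patient 2: CrCl = (140 − 27) × 115.8 / (72 × 2.61) × 0.85 = 13085.4 / 187.92 × 0.85 ≈ 59.2 mL/min
|28.1 − 59.2| = 31.1 mL/min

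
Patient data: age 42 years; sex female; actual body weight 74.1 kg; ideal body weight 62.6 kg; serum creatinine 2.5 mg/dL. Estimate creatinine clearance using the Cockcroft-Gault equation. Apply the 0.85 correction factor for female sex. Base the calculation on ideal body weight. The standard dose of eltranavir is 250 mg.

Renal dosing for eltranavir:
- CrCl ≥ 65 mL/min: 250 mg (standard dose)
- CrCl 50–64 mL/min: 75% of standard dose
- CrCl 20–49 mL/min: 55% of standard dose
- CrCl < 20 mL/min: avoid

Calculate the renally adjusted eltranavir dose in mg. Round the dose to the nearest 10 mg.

CrCl = (140 − 42) × 62.6 / (72 × 2.5) × 0.85 = 6134.8 / 180.00 × 0.85 ≈ 29.0 mL/min
CrCl ≈ 29 mL/min → bracket 20–49 mL/min.
55% of 250 mg = 137.5 mg → 140 mg

140 mg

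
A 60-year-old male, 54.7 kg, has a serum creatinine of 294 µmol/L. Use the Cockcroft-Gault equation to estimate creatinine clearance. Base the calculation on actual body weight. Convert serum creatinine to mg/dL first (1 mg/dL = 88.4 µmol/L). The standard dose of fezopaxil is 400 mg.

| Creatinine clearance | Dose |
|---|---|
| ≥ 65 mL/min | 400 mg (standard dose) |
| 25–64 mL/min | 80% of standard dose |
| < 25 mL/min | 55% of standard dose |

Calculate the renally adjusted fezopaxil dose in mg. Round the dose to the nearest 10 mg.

220 mg

SCr = 294 / 88.4 = 3.326 mg/dL
CrCl = (140 − 60) × 54.7 / (72 × 3.326) = 4376.0 / 239.47 ≈ 18.3 mL/min
CrCl ≈ 18 mL/min → bracket < 25 mL/min.
55% of 400 mg = 220 mg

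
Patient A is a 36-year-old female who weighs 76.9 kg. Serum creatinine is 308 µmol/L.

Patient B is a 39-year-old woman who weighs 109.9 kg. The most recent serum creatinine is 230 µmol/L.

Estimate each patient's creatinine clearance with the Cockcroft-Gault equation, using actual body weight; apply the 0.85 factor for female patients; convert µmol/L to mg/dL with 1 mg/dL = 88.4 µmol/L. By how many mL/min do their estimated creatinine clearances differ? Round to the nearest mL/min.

23 mL/min

Patient A: SCr = 308 / 88.4 = 3.484 mg/dL
Patient A: CrCl = (140 − 36) × 76.9 / (72 × 3.484) × 0.85 = 7997.6 / 250.85 × 0.85 ≈ 27.1 mL/min
Patient B: SCr = 230 / 88.4 = 2.602 mg/dL
Patient B: CrCl = (140 − 39) × 109.9 / (72 × 2.602) × 0.85 = 11099.9 / 187.34 × 0.85 ≈ 50.4 mL/min
|27.1 − 50.4| = 23.3 mL/min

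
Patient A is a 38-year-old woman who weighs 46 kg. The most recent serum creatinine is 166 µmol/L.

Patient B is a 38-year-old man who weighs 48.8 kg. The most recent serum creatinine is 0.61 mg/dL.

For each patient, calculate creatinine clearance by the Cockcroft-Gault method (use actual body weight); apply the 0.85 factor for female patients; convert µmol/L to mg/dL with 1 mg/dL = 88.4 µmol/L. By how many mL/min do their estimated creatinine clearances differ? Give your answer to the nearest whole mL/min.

Patient A: SCr = 166 / 88.4 = 1.878 mg/dL
Patient A: CrCl = (140 − 38) × 46 / (72 × 1.878) × 0.85 = 4692.0 / 135.22 × 0.85 ≈ 29.5 mL/min
Patient B: CrCl = (140 − 38) × 48.8 / (72 × 0.61) = 4977.6 / 43.92 ≈ 113.3 mL/min
|29.5 − 113.3| = 83.8 mL/min

84 mL/min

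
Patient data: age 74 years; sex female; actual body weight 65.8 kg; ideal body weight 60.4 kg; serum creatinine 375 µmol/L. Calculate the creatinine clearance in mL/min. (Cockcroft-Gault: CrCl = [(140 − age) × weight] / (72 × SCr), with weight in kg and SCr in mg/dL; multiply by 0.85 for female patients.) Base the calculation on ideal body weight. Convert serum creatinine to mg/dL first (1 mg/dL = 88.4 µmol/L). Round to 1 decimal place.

11.1 mL/min

SCr = 375 / 88.4 = 4.242 mg/dL
CrCl = (140 − 74) × 60.4 / (72 × 4.242) × 0.85 = 3986.4 / 305.42 × 0.85 ≈ 11.1 mL/min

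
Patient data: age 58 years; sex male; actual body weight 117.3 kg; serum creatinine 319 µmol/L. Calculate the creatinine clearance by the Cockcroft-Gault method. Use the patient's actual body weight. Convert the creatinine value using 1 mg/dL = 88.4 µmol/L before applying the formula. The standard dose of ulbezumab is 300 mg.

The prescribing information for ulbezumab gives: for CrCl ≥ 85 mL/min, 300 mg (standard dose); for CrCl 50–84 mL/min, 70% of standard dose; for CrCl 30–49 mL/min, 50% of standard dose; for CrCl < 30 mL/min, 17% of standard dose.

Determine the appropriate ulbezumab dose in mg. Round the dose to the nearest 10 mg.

150 mg

SCr = 319 / 88.4 = 3.609 mg/dL
CrCl = (140 − 58) × 117.3 / (72 × 3.609) = 9618.6 / 259.85 ≈ 37.0 mL/min
CrCl ≈ 37 mL/min → bracket 30–49 mL/min.
50% of 300 mg = 150 mg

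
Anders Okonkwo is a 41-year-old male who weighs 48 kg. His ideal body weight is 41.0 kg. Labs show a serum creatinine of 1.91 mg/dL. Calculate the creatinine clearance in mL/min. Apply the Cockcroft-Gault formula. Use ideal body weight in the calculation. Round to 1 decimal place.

CrCl = (140 − 41) × 41 / (72 × 1.91) = 4059.0 / 137.52 ≈ 29.5 mL/min

29.5 mL/min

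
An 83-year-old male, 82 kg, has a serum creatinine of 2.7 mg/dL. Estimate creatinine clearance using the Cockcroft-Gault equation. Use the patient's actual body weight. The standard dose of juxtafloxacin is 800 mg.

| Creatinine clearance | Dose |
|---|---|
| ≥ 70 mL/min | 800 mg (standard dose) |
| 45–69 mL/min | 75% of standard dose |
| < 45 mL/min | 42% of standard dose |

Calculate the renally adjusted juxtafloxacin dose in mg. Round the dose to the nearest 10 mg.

340 mg

CrCl = (140 − 83) × 82 / (72 × 2.7) = 4674.0 / 194.40 ≈ 24.0 mL/min
CrCl ≈ 24 mL/min → bracket < 45 mL/min.
42% of 800 mg = 336 mg → 340 mg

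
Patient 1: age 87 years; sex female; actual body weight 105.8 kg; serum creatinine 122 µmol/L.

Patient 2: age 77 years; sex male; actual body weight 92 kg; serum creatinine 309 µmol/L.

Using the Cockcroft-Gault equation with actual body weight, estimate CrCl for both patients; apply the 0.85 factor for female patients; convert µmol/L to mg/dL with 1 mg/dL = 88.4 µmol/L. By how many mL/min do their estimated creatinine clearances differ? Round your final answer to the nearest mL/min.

25 mL/min

Patient 1: SCr = 122 / 88.4 = 1.38 mg/dL
Patient 1: CrCl = (140 − 87) × 105.8 / (72 × 1.38) × 0.85 = 5607.4 / 99.36 × 0.85 ≈ 48.0 mL/min
Patient 2: SCr = 309 / 88.4 = 3.495 mg/dL
Patient 2: CrCl = (140 − 77) × 92 / (72 × 3.495) = 5796.0 / 251.64 ≈ 23.0 mL/min
|48.0 − 23.0| = 25.0 mL/min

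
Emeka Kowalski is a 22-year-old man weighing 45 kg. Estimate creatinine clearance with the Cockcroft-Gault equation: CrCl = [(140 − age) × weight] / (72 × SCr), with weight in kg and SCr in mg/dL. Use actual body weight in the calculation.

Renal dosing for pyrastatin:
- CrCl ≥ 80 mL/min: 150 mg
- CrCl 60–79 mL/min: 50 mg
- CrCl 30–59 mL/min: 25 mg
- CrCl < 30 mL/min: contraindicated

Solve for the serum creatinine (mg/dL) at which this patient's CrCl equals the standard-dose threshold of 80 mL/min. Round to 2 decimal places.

0.92 mg/dL

Standard dose requires CrCl ≥ 80 mL/min.
Set (140 − 22) × 45 / (72 × SCr) = 80
SCr = (140 − 22) × 45 / (72 × 80) = 0.922 mg/dL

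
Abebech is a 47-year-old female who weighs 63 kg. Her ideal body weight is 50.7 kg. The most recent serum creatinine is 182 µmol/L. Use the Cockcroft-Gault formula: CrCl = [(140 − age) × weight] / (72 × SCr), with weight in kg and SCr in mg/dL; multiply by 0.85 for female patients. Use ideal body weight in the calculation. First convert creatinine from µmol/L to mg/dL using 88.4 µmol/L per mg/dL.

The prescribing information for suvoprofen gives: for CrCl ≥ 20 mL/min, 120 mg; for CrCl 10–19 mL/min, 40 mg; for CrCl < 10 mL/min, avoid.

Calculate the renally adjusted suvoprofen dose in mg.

120 mg

SCr = 182 / 88.4 = 2.059 mg/dL
CrCl = (140 − 47) × 50.7 / (72 × 2.059) × 0.85 = 4715.1 / 148.25 × 0.85 ≈ 27.0 mL/min
CrCl ≈ 27 mL/min → bracket ≥ 20 mL/min.
Dose for this bracket: 120 mg.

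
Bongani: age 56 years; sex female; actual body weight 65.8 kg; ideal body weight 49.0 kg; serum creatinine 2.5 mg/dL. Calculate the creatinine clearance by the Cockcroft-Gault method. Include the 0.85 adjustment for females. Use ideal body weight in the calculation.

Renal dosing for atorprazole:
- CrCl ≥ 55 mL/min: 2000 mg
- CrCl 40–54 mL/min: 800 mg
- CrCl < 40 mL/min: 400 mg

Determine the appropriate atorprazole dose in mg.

400 mg

CrCl = (140 − 56) × 49 / (72 × 2.5) × 0.85 = 4116.0 / 180.00 × 0.85 ≈ 19.4 mL/min
CrCl ≈ 19 mL/min → bracket < 40 mL/min.
Dose for this bracket: 400 mg.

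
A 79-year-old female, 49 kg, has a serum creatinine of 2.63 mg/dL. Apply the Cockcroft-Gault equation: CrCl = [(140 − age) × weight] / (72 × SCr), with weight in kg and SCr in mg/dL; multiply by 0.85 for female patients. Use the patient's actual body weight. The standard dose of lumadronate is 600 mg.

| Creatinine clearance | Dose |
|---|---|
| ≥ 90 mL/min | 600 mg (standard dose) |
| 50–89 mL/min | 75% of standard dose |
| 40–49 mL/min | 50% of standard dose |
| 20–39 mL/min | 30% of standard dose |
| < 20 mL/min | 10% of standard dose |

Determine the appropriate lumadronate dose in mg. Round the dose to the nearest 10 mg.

CrCl = (140 − 79) × 49 / (72 × 2.63) × 0.85 = 2989.0 / 189.36 × 0.85 ≈ 13.4 mL/min
CrCl ≈ 13 mL/min → bracket < 20 mL/min.
10% of 600 mg = 60 mg

60 mg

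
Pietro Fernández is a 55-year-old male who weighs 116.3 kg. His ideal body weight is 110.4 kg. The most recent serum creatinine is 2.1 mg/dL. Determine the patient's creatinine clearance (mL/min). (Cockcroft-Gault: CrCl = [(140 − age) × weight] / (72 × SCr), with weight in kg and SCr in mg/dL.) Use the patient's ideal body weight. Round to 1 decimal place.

CrCl = (140 − 55) × 110.4 / (72 × 2.1) = 9384.0 / 151.20 ≈ 62.1 mL/min

62.1 mL/min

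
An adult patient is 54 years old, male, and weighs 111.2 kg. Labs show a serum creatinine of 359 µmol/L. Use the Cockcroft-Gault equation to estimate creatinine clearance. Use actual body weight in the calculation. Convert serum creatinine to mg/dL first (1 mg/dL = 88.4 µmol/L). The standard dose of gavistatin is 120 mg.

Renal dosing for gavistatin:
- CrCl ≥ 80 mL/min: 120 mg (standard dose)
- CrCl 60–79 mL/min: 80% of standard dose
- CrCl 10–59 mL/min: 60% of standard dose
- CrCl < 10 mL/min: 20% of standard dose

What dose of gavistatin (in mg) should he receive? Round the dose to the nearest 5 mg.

70 mg

SCr = 359 / 88.4 = 4.061 mg/dL
CrCl = (140 − 54) × 111.2 / (72 × 4.061) = 9563.2 / 292.39 ≈ 32.7 mL/min
CrCl ≈ 33 mL/min → bracket 10–59 mL/min.
60% of 120 mg = 72 mg → 70 mg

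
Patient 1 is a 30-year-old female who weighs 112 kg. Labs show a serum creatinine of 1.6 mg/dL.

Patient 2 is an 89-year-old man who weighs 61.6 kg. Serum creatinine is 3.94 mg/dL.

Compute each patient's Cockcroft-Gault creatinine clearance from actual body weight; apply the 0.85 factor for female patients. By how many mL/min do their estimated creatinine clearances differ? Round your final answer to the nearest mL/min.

80 mL/min

Patient 1: CrCl = (140 − 30) × 112 / (72 × 1.6) × 0.85 = 12320.0 / 115.20 × 0.85 ≈ 90.9 mL/min
Patient 2: CrCl = (140 − 89) × 61.6 / (72 × 3.94) = 3141.6 / 283.68 ≈ 11.1 mL/min
|90.9 − 11.1| = 79.8 mL/min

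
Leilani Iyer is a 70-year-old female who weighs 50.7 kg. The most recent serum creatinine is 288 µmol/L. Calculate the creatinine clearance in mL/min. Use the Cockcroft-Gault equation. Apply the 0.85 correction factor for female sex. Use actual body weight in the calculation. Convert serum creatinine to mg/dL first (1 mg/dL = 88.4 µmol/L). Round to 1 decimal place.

12.9 mL/min

SCr = 288 / 88.4 = 3.258 mg/dL
CrCl = (140 − 70) × 50.7 / (72 × 3.258) × 0.85 = 3549.0 / 234.58 × 0.85 ≈ 12.9 mL/min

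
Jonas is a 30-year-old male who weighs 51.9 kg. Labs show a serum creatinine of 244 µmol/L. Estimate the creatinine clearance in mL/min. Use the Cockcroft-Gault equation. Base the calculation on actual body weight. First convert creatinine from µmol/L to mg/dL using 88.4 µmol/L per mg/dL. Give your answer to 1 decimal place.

SCr = 244 / 88.4 = 2.76 mg/dL
CrCl = (140 − 30) × 51.9 / (72 × 2.76) = 5709.0 / 198.72 ≈ 28.7 mL/min

28.7 mL/min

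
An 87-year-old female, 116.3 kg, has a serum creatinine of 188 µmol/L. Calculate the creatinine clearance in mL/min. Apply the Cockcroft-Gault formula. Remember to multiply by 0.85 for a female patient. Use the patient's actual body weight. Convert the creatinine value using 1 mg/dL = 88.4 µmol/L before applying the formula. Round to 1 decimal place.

SCr = 188 / 88.4 = 2.127 mg/dL
CrCl = (140 − 87) × 116.3 / (72 × 2.127) × 0.85 = 6163.9 / 153.14 × 0.85 ≈ 34.2 mL/min

34.2 mL/min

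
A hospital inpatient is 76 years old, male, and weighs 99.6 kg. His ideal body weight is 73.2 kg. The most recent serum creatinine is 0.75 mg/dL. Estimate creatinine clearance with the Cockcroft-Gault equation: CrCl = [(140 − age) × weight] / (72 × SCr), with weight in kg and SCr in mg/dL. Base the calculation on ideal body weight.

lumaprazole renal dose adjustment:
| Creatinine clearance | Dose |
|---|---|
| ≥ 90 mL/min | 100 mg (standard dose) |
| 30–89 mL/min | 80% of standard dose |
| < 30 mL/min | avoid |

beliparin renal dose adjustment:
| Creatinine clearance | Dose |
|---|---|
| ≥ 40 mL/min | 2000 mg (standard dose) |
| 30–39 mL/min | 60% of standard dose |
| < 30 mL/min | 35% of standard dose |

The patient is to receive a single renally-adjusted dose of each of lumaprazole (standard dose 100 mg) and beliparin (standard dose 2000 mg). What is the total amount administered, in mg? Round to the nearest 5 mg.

CrCl = (140 − 76) × 73.2 / (72 × 0.75) = 4684.8 / 54.00 ≈ 86.8 mL/min
CrCl ≈ 87 mL/min.
lumaprazole: 30–89 mL/min → 80% of 100 mg = 80 mg.
beliparin: ≥ 40 mL/min → 100% of 2000 mg = 2000 mg.
Total = 80 + 2000 = 2080 mg.

2080 mg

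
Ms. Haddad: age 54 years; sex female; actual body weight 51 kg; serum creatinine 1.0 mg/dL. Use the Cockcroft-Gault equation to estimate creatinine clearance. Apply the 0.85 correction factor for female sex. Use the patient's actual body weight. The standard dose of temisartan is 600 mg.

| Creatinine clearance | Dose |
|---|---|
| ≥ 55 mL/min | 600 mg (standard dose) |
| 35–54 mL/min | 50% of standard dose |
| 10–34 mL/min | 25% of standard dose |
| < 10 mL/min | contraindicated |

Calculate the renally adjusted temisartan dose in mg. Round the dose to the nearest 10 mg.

CrCl = (140 − 54) × 51 / (72 × 1) × 0.85 = 4386.0 / 72.00 × 0.85 ≈ 51.8 mL/min
CrCl ≈ 52 mL/min → bracket 35–54 mL/min.
50% of 600 mg = 300 mg

300 mg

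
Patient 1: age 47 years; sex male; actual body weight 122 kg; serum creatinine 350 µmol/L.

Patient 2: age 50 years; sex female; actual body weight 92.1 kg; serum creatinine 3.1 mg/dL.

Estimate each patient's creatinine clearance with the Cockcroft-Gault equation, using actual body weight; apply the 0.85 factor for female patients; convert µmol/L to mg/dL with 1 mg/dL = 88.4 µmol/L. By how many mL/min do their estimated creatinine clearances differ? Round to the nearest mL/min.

8 mL/min

Patient 1: SCr = 350 / 88.4 = 3.959 mg/dL
Patient 1: CrCl = (140 − 47) × 122 / (72 × 3.959) = 11346.0 / 285.05 ≈ 39.8 mL/min
Patient 2: CrCl = (140 − 50) × 92.1 / (72 × 3.1) × 0.85 = 8289.0 / 223.20 × 0.85 ≈ 31.6 mL/min
|39.8 − 31.6| = 8.2 mL/min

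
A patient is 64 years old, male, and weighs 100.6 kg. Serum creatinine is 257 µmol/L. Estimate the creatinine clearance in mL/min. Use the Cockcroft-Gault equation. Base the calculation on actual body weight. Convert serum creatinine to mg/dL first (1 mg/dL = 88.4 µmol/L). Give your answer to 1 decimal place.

36.5 mL/min

SCr = 257 / 88.4 = 2.907 mg/dL
CrCl = (140 − 64) × 100.6 / (72 × 2.907) = 7645.6 / 209.30 ≈ 36.5 mL/min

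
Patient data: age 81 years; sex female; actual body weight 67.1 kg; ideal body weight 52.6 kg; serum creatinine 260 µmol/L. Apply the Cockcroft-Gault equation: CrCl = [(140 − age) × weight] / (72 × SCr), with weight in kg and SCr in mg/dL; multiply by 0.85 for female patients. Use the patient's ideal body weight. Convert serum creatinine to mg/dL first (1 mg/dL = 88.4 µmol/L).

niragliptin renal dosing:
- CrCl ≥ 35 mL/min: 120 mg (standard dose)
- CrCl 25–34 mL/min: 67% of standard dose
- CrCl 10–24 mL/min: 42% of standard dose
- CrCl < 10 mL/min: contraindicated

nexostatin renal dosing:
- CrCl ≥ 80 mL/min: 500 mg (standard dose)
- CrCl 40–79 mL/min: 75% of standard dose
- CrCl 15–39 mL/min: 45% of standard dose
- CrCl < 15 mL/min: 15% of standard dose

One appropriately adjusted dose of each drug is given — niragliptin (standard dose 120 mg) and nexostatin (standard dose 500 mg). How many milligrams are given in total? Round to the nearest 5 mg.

SCr = 260 / 88.4 = 2.941 mg/dL
CrCl = (140 − 81) × 52.6 / (72 × 2.941) × 0.85 = 3103.4 / 211.75 × 0.85 ≈ 12.5 mL/min
CrCl ≈ 12 mL/min.
niragliptin: 10–24 mL/min → 42% of 120 mg = 50.4 mg.
nexostatin: < 15 mL/min → 15% of 500 mg = 75 mg.
Total = 50.4 + 75 = 125.4 mg.

125 mg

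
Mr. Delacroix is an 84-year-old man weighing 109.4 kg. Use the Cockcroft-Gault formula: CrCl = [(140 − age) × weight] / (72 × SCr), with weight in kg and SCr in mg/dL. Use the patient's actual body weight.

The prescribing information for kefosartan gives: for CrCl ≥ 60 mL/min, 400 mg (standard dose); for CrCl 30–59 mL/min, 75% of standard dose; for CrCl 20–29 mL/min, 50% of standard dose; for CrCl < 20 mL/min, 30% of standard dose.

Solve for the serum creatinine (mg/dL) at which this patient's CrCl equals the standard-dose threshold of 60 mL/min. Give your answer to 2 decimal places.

1.42 mg/dL

Standard dose requires CrCl ≥ 60 mL/min.
Set (140 − 84) × 109.4 / (72 × SCr) = 60
SCr = (140 − 84) × 109.4 / (72 × 60) = 1.418 mg/dL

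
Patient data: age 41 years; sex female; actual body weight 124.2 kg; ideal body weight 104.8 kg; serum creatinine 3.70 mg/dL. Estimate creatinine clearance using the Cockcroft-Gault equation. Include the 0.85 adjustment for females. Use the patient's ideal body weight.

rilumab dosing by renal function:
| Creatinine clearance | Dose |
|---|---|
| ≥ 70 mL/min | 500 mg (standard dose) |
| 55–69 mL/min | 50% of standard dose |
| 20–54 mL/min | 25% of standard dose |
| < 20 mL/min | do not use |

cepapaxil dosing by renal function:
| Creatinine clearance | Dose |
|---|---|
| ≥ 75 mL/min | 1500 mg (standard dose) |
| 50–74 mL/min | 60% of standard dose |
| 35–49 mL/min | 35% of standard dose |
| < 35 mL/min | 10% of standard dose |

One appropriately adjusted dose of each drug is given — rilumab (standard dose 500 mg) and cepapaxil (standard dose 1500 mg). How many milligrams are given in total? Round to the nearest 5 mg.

275 mg

CrCl = (140 − 41) × 104.8 / (72 × 3.7) × 0.85 = 10375.2 / 266.40 × 0.85 ≈ 33.1 mL/min
CrCl ≈ 33 mL/min.
rilumab: 20–54 mL/min → 25% of 500 mg = 125 mg.
cepapaxil: < 35 mL/min → 10% of 1500 mg = 150 mg.
Total = 125 + 150 = 275 mg.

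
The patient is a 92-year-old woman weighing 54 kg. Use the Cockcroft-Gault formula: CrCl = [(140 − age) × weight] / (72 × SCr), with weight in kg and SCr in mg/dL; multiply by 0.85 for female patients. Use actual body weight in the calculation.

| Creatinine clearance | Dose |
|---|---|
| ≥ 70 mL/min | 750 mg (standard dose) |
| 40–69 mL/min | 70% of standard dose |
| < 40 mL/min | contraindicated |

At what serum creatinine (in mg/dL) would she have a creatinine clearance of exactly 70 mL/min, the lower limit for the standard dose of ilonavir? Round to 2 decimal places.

Standard dose requires CrCl ≥ 70 mL/min.
Set (140 − 92) × 54 × 0.85 / (72 × SCr) = 70
SCr = (140 − 92) × 54 × 0.85 / (72 × 70) = 0.437 mg/dL

0.44 mg/dL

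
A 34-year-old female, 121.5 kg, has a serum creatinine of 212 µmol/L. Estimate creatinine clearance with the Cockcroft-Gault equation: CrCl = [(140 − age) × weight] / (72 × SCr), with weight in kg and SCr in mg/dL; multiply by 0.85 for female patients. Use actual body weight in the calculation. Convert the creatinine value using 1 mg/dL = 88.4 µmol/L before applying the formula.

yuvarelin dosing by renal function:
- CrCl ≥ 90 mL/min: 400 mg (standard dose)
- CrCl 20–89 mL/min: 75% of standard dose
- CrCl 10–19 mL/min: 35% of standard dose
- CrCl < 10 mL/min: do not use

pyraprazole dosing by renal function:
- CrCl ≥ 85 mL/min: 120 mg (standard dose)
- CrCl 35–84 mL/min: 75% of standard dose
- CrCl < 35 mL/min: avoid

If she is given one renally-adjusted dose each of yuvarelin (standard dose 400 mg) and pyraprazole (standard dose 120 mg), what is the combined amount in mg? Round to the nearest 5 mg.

SCr = 212 / 88.4 = 2.398 mg/dL
CrCl = (140 − 34) × 121.5 / (72 × 2.398) × 0.85 = 12879.0 / 172.66 × 0.85 ≈ 63.4 mL/min
CrCl ≈ 63 mL/min.
yuvarelin: 20–89 mL/min → 75% of 400 mg = 300 mg.
pyraprazole: 35–84 mL/min → 75% of 120 mg = 90 mg.
Total = 300 + 90 = 390 mg.

390 mg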